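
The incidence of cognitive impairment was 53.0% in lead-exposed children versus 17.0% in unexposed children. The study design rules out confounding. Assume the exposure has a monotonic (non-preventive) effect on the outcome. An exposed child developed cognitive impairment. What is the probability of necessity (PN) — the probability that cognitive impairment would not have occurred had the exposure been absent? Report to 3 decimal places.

p₁ = 0.53, p₀ = 0.17.
Under exogeneity and monotonicity, PN = (p₁ − p₀) / p₁.
PN = (0.53 − 0.17) / 0.53 = 0.36 / 0.53 ≈ 0.6792

PN ≈ 0.679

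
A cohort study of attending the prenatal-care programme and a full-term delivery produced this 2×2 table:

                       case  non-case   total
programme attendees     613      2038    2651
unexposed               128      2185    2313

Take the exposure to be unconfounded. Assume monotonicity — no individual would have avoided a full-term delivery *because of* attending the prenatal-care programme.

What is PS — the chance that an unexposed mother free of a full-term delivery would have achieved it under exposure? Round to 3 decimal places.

p₁ = P(outcome | exposed) = 613/2651 = 0.23123
p₀ = P(outcome | unexposed) = 128/2313 = 0.055339
Under exogeneity and monotonicity, PS = (p₁ − p₀)/(1 − p₀).
PS = (0.23123 − 0.055339) / 0.94466 ≈ 0.1862

PS ≈ 0.186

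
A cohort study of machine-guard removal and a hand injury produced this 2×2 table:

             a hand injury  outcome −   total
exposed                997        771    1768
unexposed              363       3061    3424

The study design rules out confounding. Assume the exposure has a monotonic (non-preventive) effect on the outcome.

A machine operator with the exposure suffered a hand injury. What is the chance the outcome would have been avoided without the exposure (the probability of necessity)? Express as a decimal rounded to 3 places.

p₁ = P(outcome | exposed) = 997/1768 = 0.56391
p₀ = P(outcome | unexposed) = 363/3424 = 0.10602
Under exogeneity and monotonicity, PN = (p₁ − p₀)/p₁.
PN = (0.56391 − 0.10602) / 0.56391 ≈ 0.8120

PN ≈ 0.812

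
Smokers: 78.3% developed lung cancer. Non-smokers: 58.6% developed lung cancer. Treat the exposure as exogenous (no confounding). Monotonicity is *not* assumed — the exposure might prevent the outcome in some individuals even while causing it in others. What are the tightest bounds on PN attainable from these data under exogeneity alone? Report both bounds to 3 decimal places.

p₁ = 0.783, p₀ = 0.586.
Under exogeneity alone the bounds on PN are max{0,(p₁−p₀)/p₁} ≤ PN ≤ min{1,(1−p₀)/p₁}.
  lower = (p₁ − p₀)/p₁ = 0.197 / 0.783 ≈ 0.2516
  upper = min{1, (1 − p₀)/p₁} = 0.414 / 0.783 ≈ 0.5287

0.252 ≤ PN ≤ 0.529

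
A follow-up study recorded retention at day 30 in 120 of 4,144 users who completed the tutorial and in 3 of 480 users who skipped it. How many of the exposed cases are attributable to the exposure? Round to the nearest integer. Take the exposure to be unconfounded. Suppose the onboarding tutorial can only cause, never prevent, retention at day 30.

about 94 cases

p₁ = P(outcome | exposed) = 120/4144 = 0.028958
p₀ = P(outcome | unexposed) = 3/480 = 0.00625
PN = (p₁ − p₀)/p₁ = (0.028958 − 0.00625) / 0.028958 ≈ 0.78417.
Attributable cases ≈ PN × (exposed cases) = 0.78417 × 120 ≈ 94.10.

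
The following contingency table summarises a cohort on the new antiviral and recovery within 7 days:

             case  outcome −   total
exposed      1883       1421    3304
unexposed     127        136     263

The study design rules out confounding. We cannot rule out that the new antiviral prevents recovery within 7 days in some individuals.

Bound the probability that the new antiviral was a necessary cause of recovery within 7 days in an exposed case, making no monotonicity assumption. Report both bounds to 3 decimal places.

p₁ = P(outcome | exposed) = 1883/3304 = 0.56992
p₀ = P(outcome | unexposed) = 127/263 = 0.48289
Under exogeneity alone the bounds on PN are max{0,(p₁−p₀)/p₁} ≤ PN ≤ min{1,(1−p₀)/p₁}.
  lower = (p₁ − p₀)/p₁ = 0.087026 / 0.56992 ≈ 0.1527
  upper = min{1, (1 − p₀)/p₁} = 0.51711 / 0.56992 ≈ 0.9073

0.153 ≤ PN ≤ 0.907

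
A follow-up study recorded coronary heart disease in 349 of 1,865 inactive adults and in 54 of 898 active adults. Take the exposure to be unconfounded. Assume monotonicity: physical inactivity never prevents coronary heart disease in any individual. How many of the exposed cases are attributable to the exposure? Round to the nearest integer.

about 237 cases

p₁ = P(outcome | exposed) = 349/1865 = 0.18713
p₀ = P(outcome | unexposed) = 54/898 = 0.060134
PN = (p₁ − p₀)/p₁ = (0.18713 − 0.060134) / 0.18713 ≈ 0.67866.
Attributable cases ≈ PN × (exposed cases) = 0.67866 × 349 ≈ 236.85.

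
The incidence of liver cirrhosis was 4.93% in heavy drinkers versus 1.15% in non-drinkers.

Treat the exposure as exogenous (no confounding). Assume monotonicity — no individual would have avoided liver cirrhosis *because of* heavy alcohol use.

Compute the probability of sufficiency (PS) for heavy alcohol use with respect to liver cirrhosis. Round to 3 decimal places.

PS ≈ 0.038

p₁ = 0.0493, p₀ = 0.0115.
Under exogeneity and monotonicity, PS = (p₁ − p₀) / (1 − p₀).
PS = (0.0493 − 0.0115) / (1 − 0.0115) = 0.0378 / 0.9885 ≈ 0.0382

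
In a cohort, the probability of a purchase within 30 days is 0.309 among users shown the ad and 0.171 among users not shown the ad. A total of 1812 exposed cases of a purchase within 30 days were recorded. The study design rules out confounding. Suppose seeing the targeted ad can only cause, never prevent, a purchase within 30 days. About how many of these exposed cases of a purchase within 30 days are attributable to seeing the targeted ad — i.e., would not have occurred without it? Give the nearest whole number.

Let p₁ = 0.309, p₀ = 0.171.
PN = (p₁ − p₀)/p₁ = (0.309 − 0.171) / 0.309 ≈ 0.44660.
Attributable cases ≈ PN × (exposed cases) = 0.44660 × 1812 ≈ 809.24.

about 809 cases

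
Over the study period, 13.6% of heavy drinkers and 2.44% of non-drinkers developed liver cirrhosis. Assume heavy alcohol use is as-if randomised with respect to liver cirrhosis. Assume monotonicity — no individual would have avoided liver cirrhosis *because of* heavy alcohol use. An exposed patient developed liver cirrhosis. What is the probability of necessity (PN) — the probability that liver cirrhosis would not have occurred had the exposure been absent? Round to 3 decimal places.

PN ≈ 0.821

p₁ = 0.136, p₀ = 0.0244.
Under exogeneity and monotonicity, PN = (p₁ − p₀) / p₁.
PN = (0.136 − 0.0244) / 0.136 = 0.1116 / 0.136 ≈ 0.8206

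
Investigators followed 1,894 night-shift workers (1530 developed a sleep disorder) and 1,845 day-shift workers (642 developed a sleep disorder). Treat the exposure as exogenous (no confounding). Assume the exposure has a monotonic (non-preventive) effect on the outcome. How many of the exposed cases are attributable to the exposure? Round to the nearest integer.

about 871 cases

p₁ = P(outcome | exposed) = 1530/1894 = 0.80781
p₀ = P(outcome | unexposed) = 642/1845 = 0.34797
PN = (p₁ − p₀)/p₁ = (0.80781 − 0.34797) / 0.80781 ≈ 0.56925.
Attributable cases ≈ PN × (exposed cases) = 0.56925 × 1530 ≈ 870.95.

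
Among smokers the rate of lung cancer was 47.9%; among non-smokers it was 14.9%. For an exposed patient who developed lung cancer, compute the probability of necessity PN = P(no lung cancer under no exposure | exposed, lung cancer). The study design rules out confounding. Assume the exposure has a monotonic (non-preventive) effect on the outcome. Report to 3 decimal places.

PN ≈ 0.689

p₁ = 0.479, p₀ = 0.149.
Under exogeneity and monotonicity, PN = (p₁ − p₀) / p₁.
PN = (0.479 − 0.149) / 0.479 = 0.33 / 0.479 ≈ 0.6889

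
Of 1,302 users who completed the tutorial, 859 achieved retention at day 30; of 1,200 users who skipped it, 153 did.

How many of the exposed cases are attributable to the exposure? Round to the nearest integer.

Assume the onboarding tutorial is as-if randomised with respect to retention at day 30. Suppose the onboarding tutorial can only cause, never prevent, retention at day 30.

p₁ = P(outcome | exposed) = 859/1302 = 0.65975
p₀ = P(outcome | unexposed) = 153/1200 = 0.1275
PN = (p₁ − p₀)/p₁ = (0.65975 − 0.1275) / 0.65975 ≈ 0.80675.
Attributable cases ≈ PN × (exposed cases) = 0.80675 × 859 ≈ 693.00.

about 693 cases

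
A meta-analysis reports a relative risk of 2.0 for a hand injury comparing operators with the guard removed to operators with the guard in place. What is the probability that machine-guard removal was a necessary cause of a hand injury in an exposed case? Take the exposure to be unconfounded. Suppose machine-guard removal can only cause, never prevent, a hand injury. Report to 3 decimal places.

PN ≈ 0.500

Under exogeneity and monotonicity, PN = (RR − 1) / RR = 1 − 1/RR.
PN = (2.0 − 1) / 2.0 = 1 / 2.0 ≈ 0.5000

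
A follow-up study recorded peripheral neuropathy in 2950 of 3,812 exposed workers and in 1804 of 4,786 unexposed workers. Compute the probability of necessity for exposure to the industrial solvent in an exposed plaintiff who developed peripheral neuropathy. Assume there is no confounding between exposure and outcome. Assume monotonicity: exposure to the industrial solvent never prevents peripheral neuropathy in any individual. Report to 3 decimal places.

PN ≈ 0.513

p₁ = P(outcome | exposed) = 2950/3812 = 0.77387
p₀ = P(outcome | unexposed) = 1804/4786 = 0.37693
Under exogeneity and monotonicity, PN = (p₁ − p₀) / p₁.
PN = (0.77387 − 0.37693) / 0.77387 = 0.39694 / 0.77387 ≈ 0.5129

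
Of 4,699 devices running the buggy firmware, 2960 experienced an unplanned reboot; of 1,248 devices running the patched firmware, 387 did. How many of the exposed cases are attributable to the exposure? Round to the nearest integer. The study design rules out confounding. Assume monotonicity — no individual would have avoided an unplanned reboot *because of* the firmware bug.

about 1503 cases

p₁ = P(outcome | exposed) = 2960/4699 = 0.62992
p₀ = P(outcome | unexposed) = 387/1248 = 0.3101
PN = (p₁ − p₀)/p₁ = (0.62992 − 0.3101) / 0.62992 ≈ 0.50772.
Attributable cases ≈ PN × (exposed cases) = 0.50772 × 2960 ≈ 1502.86.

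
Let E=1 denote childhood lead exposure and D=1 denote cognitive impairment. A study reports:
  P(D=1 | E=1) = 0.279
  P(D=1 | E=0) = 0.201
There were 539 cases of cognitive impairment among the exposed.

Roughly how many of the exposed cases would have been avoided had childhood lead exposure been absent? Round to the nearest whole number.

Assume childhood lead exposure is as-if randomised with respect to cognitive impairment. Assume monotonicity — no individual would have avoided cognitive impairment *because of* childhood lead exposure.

about 151 cases

Let p₁ = 0.279, p₀ = 0.201.
PN = (p₁ − p₀)/p₁ = (0.279 − 0.201) / 0.279 ≈ 0.27957.
Attributable cases ≈ PN × (exposed cases) = 0.27957 × 539 ≈ 150.69.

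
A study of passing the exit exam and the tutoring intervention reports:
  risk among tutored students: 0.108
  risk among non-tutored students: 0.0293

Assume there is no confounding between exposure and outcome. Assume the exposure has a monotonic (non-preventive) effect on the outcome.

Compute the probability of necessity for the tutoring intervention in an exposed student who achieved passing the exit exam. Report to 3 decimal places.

PN ≈ 0.729

Let p₁ = 0.108, p₀ = 0.0293.
Under exogeneity and monotonicity, PN = (p₁ − p₀) / p₁.
PN = (0.108 − 0.0293) / 0.108 = 0.0787 / 0.108 ≈ 0.7287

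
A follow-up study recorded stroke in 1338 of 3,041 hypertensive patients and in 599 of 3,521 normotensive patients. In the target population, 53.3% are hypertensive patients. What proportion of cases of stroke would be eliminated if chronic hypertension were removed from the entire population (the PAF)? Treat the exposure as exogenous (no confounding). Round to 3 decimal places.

p₁ = P(outcome | exposed) = 1338/3041 = 0.43999
p₀ = P(outcome | unexposed) = 599/3521 = 0.17012
Overall risk P(Y=1) = π·p₁ + (1−π)·p₀ = 0.533×0.43999 + 0.467×0.17012 = 0.31396.
Under exogeneity, PAF = [P(Y=1) − p₀] / P(Y=1).
PAF = (0.31396 − 0.17012) / 0.31396 ≈ 0.4581

PAF ≈ 0.458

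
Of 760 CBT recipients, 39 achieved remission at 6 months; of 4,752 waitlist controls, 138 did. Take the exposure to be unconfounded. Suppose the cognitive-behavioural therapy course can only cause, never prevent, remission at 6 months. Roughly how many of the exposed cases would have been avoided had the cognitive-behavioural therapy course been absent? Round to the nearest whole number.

about 17 cases

p₁ = P(outcome | exposed) = 39/760 = 0.051316
p₀ = P(outcome | unexposed) = 138/4752 = 0.02904
PN = (p₁ − p₀)/p₁ = (0.051316 − 0.02904) / 0.051316 ≈ 0.43408.
Attributable cases ≈ PN × (exposed cases) = 0.43408 × 39 ≈ 16.93.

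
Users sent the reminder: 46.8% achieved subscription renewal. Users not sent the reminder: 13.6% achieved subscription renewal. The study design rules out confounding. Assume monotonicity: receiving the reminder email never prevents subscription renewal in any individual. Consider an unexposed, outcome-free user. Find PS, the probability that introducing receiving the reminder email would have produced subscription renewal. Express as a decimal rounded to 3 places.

PS ≈ 0.384

p₁ = 0.468, p₀ = 0.136.
Under exogeneity and monotonicity, PS = (p₁ − p₀) / (1 − p₀).
PS = (0.468 − 0.136) / (1 − 0.136) = 0.332 / 0.864 ≈ 0.3843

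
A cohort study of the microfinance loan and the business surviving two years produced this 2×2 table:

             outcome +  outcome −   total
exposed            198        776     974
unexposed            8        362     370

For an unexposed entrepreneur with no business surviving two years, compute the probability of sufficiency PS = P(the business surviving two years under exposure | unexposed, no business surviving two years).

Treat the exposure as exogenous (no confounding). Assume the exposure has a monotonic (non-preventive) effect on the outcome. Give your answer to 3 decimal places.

PS ≈ 0.186

p₁ = P(outcome | exposed) = 198/974 = 0.20329
p₀ = P(outcome | unexposed) = 8/370 = 0.021622
Under exogeneity and monotonicity, PS = (p₁ − p₀)/(1 − p₀).
PS = (0.20329 − 0.021622) / 0.97838 ≈ 0.1857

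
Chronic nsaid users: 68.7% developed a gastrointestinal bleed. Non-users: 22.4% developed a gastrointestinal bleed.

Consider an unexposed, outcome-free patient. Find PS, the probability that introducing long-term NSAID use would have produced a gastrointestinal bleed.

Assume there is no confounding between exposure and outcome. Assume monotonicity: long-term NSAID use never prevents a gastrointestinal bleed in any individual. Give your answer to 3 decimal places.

PS ≈ 0.597

p₁ = 0.687, p₀ = 0.224.
Under exogeneity and monotonicity, PS = (p₁ − p₀) / (1 − p₀).
PS = (0.687 − 0.224) / (1 − 0.224) = 0.463 / 0.776 ≈ 0.5966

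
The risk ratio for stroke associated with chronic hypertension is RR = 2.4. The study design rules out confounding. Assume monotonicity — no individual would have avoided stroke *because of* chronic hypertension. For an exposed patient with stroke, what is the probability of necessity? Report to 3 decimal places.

Under exogeneity and monotonicity, PN = (RR − 1) / RR = 1 − 1/RR.
PN = (2.4 − 1) / 2.4 = 1.4 / 2.4 ≈ 0.5833

PN ≈ 0.583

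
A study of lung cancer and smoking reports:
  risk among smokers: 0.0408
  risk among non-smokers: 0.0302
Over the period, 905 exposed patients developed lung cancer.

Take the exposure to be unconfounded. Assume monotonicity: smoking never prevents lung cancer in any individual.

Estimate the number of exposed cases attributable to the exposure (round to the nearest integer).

Let p₁ = 0.0408, p₀ = 0.0302.
PN = (p₁ − p₀)/p₁ = (0.0408 − 0.0302) / 0.0408 ≈ 0.25980.
Attributable cases ≈ PN × (exposed cases) = 0.25980 × 905 ≈ 235.12.

about 235 cases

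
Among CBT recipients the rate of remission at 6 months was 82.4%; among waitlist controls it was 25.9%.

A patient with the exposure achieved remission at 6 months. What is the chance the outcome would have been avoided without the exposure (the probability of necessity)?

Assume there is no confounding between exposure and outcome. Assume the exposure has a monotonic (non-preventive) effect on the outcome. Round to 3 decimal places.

PN ≈ 0.686

p₁ = 0.824, p₀ = 0.259.
Under exogeneity and monotonicity, PN = (p₁ − p₀) / p₁.
PN = (0.824 − 0.259) / 0.824 = 0.565 / 0.824 ≈ 0.6857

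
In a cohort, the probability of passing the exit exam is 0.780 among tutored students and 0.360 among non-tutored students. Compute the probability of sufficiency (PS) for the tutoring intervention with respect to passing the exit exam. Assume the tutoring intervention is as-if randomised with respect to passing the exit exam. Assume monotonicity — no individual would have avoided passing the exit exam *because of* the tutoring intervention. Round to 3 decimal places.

Let p₁ = 0.78, p₀ = 0.36.
Under exogeneity and monotonicity, PS = (p₁ − p₀) / (1 − p₀).
PS = (0.78 − 0.36) / (1 − 0.36) = 0.42 / 0.64 ≈ 0.6562

PS ≈ 0.656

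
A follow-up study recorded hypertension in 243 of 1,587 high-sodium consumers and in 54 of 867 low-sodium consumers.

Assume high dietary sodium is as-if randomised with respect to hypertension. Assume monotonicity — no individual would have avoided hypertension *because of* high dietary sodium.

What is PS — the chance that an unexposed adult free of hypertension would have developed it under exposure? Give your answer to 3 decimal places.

PS ≈ 0.097

p₁ = P(outcome | exposed) = 243/1587 = 0.15312
p₀ = P(outcome | unexposed) = 54/867 = 0.062284
Under exogeneity and monotonicity, PS = (p₁ − p₀) / (1 − p₀).
PS = (0.15312 − 0.062284) / (1 − 0.062284) = 0.090835 / 0.93772 ≈ 0.0969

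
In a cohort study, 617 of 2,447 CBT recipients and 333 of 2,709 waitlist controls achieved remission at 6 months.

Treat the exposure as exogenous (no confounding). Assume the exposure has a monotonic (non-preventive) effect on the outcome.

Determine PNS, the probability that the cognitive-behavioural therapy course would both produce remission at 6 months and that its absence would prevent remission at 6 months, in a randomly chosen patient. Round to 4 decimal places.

PNS ≈ 0.1292

p₁ = P(outcome | exposed) = 617/2447 = 0.25215
p₀ = P(outcome | unexposed) = 333/2709 = 0.12292
Under exogeneity and monotonicity, PNS = p₁ − p₀.
PNS = 0.25215 − 0.12292 = 0.12922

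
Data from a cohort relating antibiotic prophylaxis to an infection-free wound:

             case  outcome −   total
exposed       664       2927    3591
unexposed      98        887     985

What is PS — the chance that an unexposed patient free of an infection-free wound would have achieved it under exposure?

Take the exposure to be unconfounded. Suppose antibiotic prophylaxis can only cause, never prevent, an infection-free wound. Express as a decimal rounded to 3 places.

PS ≈ 0.095

p₁ = P(outcome | exposed) = 664/3591 = 0.18491
p₀ = P(outcome | unexposed) = 98/985 = 0.099492
Under exogeneity and monotonicity, PS = (p₁ − p₀) / (1 − p₀).
PS = (0.18491 − 0.099492) / (1 − 0.099492) = 0.085414 / 0.90051 ≈ 0.0949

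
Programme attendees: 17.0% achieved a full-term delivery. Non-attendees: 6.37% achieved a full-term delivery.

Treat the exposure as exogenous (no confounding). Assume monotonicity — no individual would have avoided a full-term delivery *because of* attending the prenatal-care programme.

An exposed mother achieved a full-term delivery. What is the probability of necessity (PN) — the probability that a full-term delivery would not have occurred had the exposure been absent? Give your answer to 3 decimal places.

PN ≈ 0.625

p₁ = 0.17, p₀ = 0.0637.
Under exogeneity and monotonicity, PN = (p₁ − p₀) / p₁.
PN = (0.17 − 0.0637) / 0.17 = 0.1063 / 0.17 ≈ 0.6253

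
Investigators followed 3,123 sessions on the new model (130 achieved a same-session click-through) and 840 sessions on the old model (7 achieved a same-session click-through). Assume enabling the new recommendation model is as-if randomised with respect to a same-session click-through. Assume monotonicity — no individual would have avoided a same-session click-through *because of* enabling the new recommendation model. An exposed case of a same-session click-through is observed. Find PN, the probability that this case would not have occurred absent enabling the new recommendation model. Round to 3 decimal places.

PN ≈ 0.800

p₁ = P(outcome | exposed) = 130/3123 = 0.041627
p₀ = P(outcome | unexposed) = 7/840 = 0.0083333
Under exogeneity and monotonicity, PN = (p₁ − p₀) / p₁.
PN = (0.041627 − 0.0083333) / 0.041627 = 0.033293 / 0.041627 ≈ 0.7998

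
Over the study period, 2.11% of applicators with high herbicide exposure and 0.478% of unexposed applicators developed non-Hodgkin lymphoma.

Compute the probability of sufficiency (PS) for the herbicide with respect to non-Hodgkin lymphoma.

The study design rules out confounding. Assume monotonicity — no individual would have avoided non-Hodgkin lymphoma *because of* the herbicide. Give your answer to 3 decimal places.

PS ≈ 0.016

p₁ = 0.0211, p₀ = 0.00478.
Under exogeneity and monotonicity, PS = (p₁ − p₀) / (1 − p₀).
PS = (0.0211 − 0.00478) / (1 − 0.00478) = 0.01632 / 0.99522 ≈ 0.0164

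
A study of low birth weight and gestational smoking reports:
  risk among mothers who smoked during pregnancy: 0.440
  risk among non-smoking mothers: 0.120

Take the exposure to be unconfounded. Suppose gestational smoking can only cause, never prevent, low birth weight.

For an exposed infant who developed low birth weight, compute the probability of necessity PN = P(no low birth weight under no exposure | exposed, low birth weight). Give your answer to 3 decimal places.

PN ≈ 0.727

Let p₁ = 0.44, p₀ = 0.12.
Under exogeneity and monotonicity, PN = (p₁ − p₀) / p₁.
PN = (0.44 − 0.12) / 0.44 = 0.32 / 0.44 ≈ 0.7273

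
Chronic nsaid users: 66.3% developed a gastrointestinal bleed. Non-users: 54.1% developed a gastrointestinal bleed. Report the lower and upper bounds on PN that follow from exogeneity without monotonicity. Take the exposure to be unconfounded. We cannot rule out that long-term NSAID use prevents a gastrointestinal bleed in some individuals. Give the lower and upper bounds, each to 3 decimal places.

0.184 ≤ PN ≤ 0.692

p₁ = 0.663, p₀ = 0.541.
Under exogeneity alone the bounds on PN are max{0,(p₁−p₀)/p₁} ≤ PN ≤ min{1,(1−p₀)/p₁}.
  lower = (p₁ − p₀)/p₁ = 0.122 / 0.663 ≈ 0.1840
  upper = min{1, (1 − p₀)/p₁} = 0.459 / 0.663 ≈ 0.6923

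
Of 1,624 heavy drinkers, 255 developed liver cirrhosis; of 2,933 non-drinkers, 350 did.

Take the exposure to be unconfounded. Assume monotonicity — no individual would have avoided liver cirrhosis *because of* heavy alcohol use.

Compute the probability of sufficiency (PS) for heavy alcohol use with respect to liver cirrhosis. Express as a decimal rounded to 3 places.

p₁ = P(outcome | exposed) = 255/1624 = 0.15702
p₀ = P(outcome | unexposed) = 350/2933 = 0.11933
Under exogeneity and monotonicity, PS = (p₁ − p₀) / (1 − p₀).
PS = (0.15702 − 0.11933) / (1 − 0.11933) = 0.037688 / 0.88067 ≈ 0.0428

PS ≈ 0.043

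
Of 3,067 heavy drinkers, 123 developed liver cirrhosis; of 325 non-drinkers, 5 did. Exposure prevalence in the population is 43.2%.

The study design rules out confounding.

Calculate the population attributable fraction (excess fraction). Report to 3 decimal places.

p₁ = P(outcome | exposed) = 123/3067 = 0.040104
p₀ = P(outcome | unexposed) = 5/325 = 0.015385
Overall risk P(Y=1) = π·p₁ + (1−π)·p₀ = 0.432×0.040104 + 0.568×0.015385 = 0.026064.
Under exogeneity, PAF = [P(Y=1) − p₀] / P(Y=1).
PAF = (0.026064 − 0.015385) / 0.026064 ≈ 0.4097

PAF ≈ 0.410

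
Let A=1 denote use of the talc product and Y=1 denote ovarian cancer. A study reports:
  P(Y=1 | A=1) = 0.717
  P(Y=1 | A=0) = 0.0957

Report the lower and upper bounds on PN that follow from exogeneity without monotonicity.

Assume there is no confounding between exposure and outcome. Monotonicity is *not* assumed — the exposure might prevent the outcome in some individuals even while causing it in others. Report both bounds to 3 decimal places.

Let p₁ = 0.717, p₀ = 0.0957.
Under exogeneity alone the bounds on PN are max{0,(p₁−p₀)/p₁} ≤ PN ≤ min{1,(1−p₀)/p₁}.
  lower = (p₁ − p₀)/p₁ = 0.6213 / 0.717 ≈ 0.8665
  upper = min{1, (1 − p₀)/p₁} = 0.9043 / 0.717 ≈ 1.2612 → capped at 1

0.867 ≤ PN ≤ 1.000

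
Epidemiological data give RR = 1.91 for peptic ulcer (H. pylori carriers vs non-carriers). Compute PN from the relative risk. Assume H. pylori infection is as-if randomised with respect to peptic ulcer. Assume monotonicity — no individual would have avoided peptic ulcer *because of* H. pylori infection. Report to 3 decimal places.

Under exogeneity and monotonicity, PN = (RR − 1) / RR = 1 − 1/RR.
PN = (1.91 − 1) / 1.91 = 0.91 / 1.91 ≈ 0.4764

PN ≈ 0.476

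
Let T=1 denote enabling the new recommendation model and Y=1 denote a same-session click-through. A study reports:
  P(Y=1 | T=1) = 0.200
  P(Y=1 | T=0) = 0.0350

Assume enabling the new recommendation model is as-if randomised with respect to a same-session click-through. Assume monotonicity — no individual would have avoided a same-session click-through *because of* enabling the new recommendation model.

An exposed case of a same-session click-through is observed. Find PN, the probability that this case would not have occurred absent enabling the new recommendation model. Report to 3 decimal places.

Let p₁ = 0.2, p₀ = 0.035.
Under exogeneity and monotonicity, PN = (p₁ − p₀) / p₁.
PN = (0.2 − 0.035) / 0.2 = 0.165 / 0.2 ≈ 0.8250

PN ≈ 0.825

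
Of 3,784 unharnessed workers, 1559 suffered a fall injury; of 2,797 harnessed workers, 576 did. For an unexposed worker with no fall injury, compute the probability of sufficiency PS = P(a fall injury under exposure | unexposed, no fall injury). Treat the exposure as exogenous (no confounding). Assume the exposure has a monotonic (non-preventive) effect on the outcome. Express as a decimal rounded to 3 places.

PS ≈ 0.260

p₁ = P(outcome | exposed) = 1559/3784 = 0.412
p₀ = P(outcome | unexposed) = 576/2797 = 0.20593
Under exogeneity and monotonicity, PS = (p₁ − p₀) / (1 − p₀).
PS = (0.412 − 0.20593) / (1 − 0.20593) = 0.20606 / 0.79407 ≈ 0.2595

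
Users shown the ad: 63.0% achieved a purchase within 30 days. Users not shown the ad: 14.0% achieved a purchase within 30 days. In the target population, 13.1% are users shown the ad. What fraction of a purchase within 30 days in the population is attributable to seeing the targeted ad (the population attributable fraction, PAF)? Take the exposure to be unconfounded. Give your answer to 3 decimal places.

PAF ≈ 0.314

p₁ = 0.63, p₀ = 0.14.
Overall risk P(Y=1) = π·p₁ + (1−π)·p₀ = 0.131×0.63 + 0.869×0.14 = 0.20419.
Under exogeneity, PAF = [P(Y=1) − p₀] / P(Y=1).
PAF = (0.20419 − 0.14) / 0.20419 ≈ 0.3144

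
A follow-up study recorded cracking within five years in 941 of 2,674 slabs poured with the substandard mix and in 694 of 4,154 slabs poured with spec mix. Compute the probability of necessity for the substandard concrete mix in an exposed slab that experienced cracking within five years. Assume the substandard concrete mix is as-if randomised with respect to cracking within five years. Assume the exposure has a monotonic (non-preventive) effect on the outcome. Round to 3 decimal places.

PN ≈ 0.525

p₁ = P(outcome | exposed) = 941/2674 = 0.35191
p₀ = P(outcome | unexposed) = 694/4154 = 0.16707
Under exogeneity and monotonicity, PN = (p₁ − p₀) / p₁.
PN = (0.35191 − 0.16707) / 0.35191 = 0.18484 / 0.35191 ≈ 0.5253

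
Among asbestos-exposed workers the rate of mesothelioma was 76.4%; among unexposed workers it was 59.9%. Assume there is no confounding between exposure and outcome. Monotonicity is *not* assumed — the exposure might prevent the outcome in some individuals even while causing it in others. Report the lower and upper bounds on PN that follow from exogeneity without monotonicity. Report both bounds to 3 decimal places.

p₁ = 0.764, p₀ = 0.599.
Under exogeneity alone the bounds on PN are max{0,(p₁−p₀)/p₁} ≤ PN ≤ min{1,(1−p₀)/p₁}.
  lower = (p₁ − p₀)/p₁ = 0.165 / 0.764 ≈ 0.2160
  upper = min{1, (1 − p₀)/p₁} = 0.401 / 0.764 ≈ 0.5249

0.216 ≤ PN ≤ 0.525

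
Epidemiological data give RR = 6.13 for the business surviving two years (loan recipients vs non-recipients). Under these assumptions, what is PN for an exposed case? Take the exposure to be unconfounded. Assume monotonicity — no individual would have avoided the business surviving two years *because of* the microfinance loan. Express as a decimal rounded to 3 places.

Under exogeneity and monotonicity, PN = (RR − 1) / RR = 1 − 1/RR.
PN = (6.13 − 1) / 6.13 = 5.13 / 6.13 ≈ 0.8369

PN ≈ 0.837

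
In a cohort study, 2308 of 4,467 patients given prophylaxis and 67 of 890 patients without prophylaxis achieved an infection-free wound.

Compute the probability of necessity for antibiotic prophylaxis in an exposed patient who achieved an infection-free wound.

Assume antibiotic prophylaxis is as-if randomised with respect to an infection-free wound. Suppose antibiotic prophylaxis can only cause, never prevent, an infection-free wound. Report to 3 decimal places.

PN ≈ 0.854

p₁ = P(outcome | exposed) = 2308/4467 = 0.51668
p₀ = P(outcome | unexposed) = 67/890 = 0.075281
Under exogeneity and monotonicity, PN = (p₁ − p₀) / p₁.
PN = (0.51668 − 0.075281) / 0.51668 = 0.4414 / 0.51668 ≈ 0.8543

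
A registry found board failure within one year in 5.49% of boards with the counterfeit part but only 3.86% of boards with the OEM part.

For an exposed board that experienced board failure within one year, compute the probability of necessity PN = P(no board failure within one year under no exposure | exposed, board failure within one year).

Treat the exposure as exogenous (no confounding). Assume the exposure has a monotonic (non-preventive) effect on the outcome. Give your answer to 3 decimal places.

PN ≈ 0.297

p₁ = 0.0549, p₀ = 0.0386.
Under exogeneity and monotonicity, PN = (p₁ − p₀) / p₁.
PN = (0.0549 − 0.0386) / 0.0549 = 0.0163 / 0.0549 ≈ 0.2969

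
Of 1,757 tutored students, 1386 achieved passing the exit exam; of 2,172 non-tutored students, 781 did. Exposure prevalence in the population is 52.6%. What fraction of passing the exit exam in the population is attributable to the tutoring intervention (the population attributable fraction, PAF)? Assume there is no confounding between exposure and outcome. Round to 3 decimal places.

PAF ≈ 0.386

p₁ = P(outcome | exposed) = 1386/1757 = 0.78884
p₀ = P(outcome | unexposed) = 781/2172 = 0.35958
Overall risk P(Y=1) = π·p₁ + (1−π)·p₀ = 0.526×0.78884 + 0.474×0.35958 = 0.58537.
Under exogeneity, PAF = [P(Y=1) − p₀] / P(Y=1).
PAF = (0.58537 − 0.35958) / 0.58537 ≈ 0.3857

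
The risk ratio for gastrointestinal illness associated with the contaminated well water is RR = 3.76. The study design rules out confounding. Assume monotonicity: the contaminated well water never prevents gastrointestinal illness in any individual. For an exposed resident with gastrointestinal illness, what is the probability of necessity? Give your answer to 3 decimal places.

PN ≈ 0.734

Under exogeneity and monotonicity, PN = (RR − 1) / RR = 1 − 1/RR.
PN = (3.76 − 1) / 3.76 = 2.76 / 3.76 ≈ 0.7340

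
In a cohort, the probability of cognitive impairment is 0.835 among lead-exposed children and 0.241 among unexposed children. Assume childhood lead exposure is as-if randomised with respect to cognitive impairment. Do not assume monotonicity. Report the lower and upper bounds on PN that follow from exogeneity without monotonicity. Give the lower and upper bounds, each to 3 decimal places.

Let p₁ = 0.835, p₀ = 0.241.
Under exogeneity alone the bounds on PN are max{0,(p₁−p₀)/p₁} ≤ PN ≤ min{1,(1−p₀)/p₁}.
  lower = (p₁ − p₀)/p₁ = 0.594 / 0.835 ≈ 0.7114
  upper = min{1, (1 − p₀)/p₁} = 0.759 / 0.835 ≈ 0.9090

0.711 ≤ PN ≤ 0.909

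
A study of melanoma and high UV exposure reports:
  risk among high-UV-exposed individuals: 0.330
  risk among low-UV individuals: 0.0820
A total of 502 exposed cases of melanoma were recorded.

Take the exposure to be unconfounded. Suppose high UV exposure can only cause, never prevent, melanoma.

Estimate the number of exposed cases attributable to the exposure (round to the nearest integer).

Let p₁ = 0.33, p₀ = 0.082.
PN = (p₁ − p₀)/p₁ = (0.33 − 0.082) / 0.33 ≈ 0.75152.
Attributable cases ≈ PN × (exposed cases) = 0.75152 × 502 ≈ 377.26.

about 377 cases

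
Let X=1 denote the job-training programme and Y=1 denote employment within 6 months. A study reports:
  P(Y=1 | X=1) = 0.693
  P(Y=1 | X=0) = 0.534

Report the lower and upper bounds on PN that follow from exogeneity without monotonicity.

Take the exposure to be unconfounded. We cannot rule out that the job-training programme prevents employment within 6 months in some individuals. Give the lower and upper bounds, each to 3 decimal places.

0.229 ≤ PN ≤ 0.672

Let p₁ = 0.693, p₀ = 0.534.
Under exogeneity alone the bounds on PN are max{0,(p₁−p₀)/p₁} ≤ PN ≤ min{1,(1−p₀)/p₁}.
  lower = (p₁ − p₀)/p₁ = 0.159 / 0.693 ≈ 0.2294
  upper = min{1, (1 − p₀)/p₁} = 0.466 / 0.693 ≈ 0.6724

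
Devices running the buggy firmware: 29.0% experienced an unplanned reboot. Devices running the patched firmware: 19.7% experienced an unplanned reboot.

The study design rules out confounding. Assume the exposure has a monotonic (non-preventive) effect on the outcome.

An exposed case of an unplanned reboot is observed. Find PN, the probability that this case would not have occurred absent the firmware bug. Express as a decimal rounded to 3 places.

p₁ = 0.29, p₀ = 0.197.
Under exogeneity and monotonicity, PN = (p₁ − p₀) / p₁.
PN = (0.29 − 0.197) / 0.29 = 0.093 / 0.29 ≈ 0.3207

PN ≈ 0.321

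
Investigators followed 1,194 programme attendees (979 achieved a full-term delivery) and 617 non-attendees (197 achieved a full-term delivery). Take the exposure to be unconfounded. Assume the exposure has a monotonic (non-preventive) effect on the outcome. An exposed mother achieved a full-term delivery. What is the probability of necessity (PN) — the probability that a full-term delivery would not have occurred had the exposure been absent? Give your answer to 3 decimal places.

PN ≈ 0.611

p₁ = P(outcome | exposed) = 979/1194 = 0.81993
p₀ = P(outcome | unexposed) = 197/617 = 0.31929
Under exogeneity and monotonicity, PN = (p₁ − p₀) / p₁.
PN = (0.81993 − 0.31929) / 0.81993 = 0.50065 / 0.81993 ≈ 0.6106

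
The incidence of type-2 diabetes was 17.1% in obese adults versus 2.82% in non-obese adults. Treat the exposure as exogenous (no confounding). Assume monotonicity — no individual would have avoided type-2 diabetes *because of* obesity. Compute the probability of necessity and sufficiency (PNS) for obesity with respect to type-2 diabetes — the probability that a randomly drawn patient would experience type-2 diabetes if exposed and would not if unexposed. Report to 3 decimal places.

PNS ≈ 0.143

p₁ = 0.171, p₀ = 0.0282.
Under exogeneity and monotonicity, PNS = p₁ − p₀.
PNS = 0.171 − 0.0282 = 0.1428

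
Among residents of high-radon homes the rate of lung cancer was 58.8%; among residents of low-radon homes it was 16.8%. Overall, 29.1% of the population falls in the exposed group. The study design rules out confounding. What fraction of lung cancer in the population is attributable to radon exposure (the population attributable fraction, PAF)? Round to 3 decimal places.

PAF ≈ 0.421

p₁ = 0.588, p₀ = 0.168.
Overall risk P(Y=1) = π·p₁ + (1−π)·p₀ = 0.291×0.588 + 0.709×0.168 = 0.29022.
Under exogeneity, PAF = [P(Y=1) − p₀] / P(Y=1).
PAF = (0.29022 − 0.168) / 0.29022 ≈ 0.4211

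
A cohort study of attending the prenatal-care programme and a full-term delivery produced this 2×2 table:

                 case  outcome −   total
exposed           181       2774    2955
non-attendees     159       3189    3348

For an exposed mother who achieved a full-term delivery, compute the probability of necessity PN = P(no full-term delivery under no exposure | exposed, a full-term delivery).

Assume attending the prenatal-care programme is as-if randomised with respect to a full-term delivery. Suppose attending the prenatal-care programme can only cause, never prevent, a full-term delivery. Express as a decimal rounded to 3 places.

p₁ = P(outcome | exposed) = 181/2955 = 0.061252
p₀ = P(outcome | unexposed) = 159/3348 = 0.047491
Under exogeneity and monotonicity, PN = (p₁ − p₀)/p₁.
PN = (0.061252 − 0.047491) / 0.061252 ≈ 0.2247

PN ≈ 0.225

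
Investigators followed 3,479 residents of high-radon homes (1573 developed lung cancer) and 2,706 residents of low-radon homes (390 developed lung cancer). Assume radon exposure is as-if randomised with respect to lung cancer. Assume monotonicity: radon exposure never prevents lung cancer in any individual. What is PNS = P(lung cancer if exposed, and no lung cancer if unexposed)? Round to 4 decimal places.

p₁ = P(outcome | exposed) = 1573/3479 = 0.45214
p₀ = P(outcome | unexposed) = 390/2706 = 0.14412
Under exogeneity and monotonicity, PNS = p₁ − p₀.
PNS = 0.45214 − 0.14412 = 0.30802

PNS ≈ 0.3080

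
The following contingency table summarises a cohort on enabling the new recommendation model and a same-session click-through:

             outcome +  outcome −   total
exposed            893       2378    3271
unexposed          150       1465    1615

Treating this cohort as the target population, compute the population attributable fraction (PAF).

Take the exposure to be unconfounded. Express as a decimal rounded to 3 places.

p₁ = P(outcome | exposed) = 893/3271 = 0.27301
p₀ = P(outcome | unexposed) = 150/1615 = 0.092879
Exposure prevalence π = 3271/4886 = 0.66946; overall risk P(Y=1) = 0.21347.
Under exogeneity, PAF = [P(Y=1) − p₀]/P(Y=1).
PAF = (0.21347 − 0.092879) / 0.21347 ≈ 0.5649

PAF ≈ 0.565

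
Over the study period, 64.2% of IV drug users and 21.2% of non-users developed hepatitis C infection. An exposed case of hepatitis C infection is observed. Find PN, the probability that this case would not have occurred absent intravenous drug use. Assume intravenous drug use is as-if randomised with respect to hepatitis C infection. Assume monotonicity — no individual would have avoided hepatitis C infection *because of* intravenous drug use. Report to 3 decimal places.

PN ≈ 0.670

p₁ = 0.642, p₀ = 0.212.
Under exogeneity and monotonicity, PN = (p₁ − p₀) / p₁.
PN = (0.642 − 0.212) / 0.642 = 0.43 / 0.642 ≈ 0.6698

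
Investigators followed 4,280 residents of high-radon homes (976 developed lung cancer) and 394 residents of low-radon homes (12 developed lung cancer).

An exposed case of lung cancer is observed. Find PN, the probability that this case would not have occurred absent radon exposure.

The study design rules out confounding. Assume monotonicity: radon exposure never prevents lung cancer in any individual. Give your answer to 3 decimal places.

PN ≈ 0.866

p₁ = P(outcome | exposed) = 976/4280 = 0.22804
p₀ = P(outcome | unexposed) = 12/394 = 0.030457
Under exogeneity and monotonicity, PN = (p₁ − p₀) / p₁.
PN = (0.22804 − 0.030457) / 0.22804 = 0.19758 / 0.22804 ≈ 0.8664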